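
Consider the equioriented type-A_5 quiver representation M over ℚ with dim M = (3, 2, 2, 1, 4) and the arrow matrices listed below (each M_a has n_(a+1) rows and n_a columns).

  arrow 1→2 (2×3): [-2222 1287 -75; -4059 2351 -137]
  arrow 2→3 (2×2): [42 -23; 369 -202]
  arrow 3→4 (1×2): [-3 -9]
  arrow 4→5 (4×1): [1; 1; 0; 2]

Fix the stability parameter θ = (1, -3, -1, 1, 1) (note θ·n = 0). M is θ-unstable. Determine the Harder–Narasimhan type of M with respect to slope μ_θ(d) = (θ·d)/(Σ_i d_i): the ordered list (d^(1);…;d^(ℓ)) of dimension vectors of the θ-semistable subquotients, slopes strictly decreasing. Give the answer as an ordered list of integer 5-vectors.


Via rank(M_{q-1}∘⋯∘M_p): M ≅ I[1,1], I[1,3], I[1,5], I[5,5]^3.
μ_θ-semistable layers: μ^(1)=1; μ^(2)=-1

((1, 0, 0, 1, 4); (2, 2, 2, 0, 0))


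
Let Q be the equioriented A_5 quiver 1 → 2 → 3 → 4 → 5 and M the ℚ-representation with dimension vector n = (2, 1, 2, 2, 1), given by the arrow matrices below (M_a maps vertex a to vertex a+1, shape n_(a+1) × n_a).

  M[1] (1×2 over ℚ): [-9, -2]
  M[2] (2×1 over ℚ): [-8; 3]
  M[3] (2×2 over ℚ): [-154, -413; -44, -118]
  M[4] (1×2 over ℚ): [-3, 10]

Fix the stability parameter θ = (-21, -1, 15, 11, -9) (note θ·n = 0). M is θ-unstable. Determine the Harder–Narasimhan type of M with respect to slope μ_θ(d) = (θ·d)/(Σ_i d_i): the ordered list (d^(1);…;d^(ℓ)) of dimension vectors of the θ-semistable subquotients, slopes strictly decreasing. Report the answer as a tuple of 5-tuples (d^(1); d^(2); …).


Via rank(M_{q-1}∘⋯∘M_p): M ≅ I[1,1], I[1,5], I[3,3], I[4,4].
μ_θ-semistable layers: μ^(1)=15; μ^(2)=11; μ^(3)=17/3; μ^(4)=-1; μ^(5)=-21

((0, 0, 1, 0, 0); (0, 0, 0, 1, 0); (0, 0, 1, 1, 1); (0, 1, 0, 0, 0); (2, 0, 0, 0, 0))


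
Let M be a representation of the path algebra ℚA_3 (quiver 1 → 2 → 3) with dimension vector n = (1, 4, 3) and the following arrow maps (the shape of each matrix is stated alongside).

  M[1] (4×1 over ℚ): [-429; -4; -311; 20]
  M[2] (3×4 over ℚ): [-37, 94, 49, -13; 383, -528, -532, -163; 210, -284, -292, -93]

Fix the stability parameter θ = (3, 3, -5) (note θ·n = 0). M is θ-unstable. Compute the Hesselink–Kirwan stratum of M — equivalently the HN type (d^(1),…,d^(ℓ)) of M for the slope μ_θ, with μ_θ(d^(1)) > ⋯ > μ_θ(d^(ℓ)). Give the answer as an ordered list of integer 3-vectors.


Barcode: M ≅ I[1,3], I[2,2], I[2,3]^2. HN layers by μ_θ (3 steps, strictly decreasing):
  μ^(1)=3; μ^(2)=1/3; μ^(3)=-1

((0, 1, 0); (1, 1, 1); (0, 2, 2))


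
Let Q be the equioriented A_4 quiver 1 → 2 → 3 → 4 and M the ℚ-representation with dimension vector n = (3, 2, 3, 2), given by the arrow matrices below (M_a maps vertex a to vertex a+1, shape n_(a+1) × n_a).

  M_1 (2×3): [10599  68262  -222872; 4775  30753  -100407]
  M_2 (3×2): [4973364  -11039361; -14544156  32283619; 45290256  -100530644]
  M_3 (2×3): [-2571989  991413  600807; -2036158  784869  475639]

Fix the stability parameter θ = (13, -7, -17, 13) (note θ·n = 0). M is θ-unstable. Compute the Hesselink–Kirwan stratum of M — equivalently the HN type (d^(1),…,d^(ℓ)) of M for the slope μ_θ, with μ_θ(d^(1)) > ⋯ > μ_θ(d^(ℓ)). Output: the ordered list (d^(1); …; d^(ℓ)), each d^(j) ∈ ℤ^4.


Interval decomposition of M: I[1,1], I[1,2], I[1,4], I[3,3], I[3,4].
HN type (ℓ=4): μ^(1)=13; μ^(2)=3; μ^(3)=-11/3; μ^(4)=-17

((1, 0, 0, 2); (1, 1, 0, 0); (1, 1, 1, 0); (0, 0, 2, 0))


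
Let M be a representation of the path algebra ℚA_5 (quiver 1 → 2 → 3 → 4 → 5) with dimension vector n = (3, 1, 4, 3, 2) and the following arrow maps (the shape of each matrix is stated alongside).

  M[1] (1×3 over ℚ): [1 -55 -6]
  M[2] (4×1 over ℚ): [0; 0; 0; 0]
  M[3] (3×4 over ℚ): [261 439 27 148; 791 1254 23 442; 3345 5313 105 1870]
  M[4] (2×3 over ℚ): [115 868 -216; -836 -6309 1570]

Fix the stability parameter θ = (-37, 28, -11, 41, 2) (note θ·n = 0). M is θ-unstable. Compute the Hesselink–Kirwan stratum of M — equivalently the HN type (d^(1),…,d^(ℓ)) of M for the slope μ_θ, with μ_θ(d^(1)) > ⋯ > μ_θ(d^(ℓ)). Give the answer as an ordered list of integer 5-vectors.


Barcode: M ≅ I[1,1]^2, I[1,2], I[3,3], I[3,4], I[3,5]^2. HN layers by μ_θ (5 steps, strictly decreasing):
  μ^(1)=41; μ^(2)=28; μ^(3)=43/2; μ^(4)=-11; μ^(5)=-37

((0, 0, 0, 1, 0); (0, 1, 0, 0, 0); (0, 0, 0, 2, 2); (0, 0, 4, 0, 0); (3, 0, 0, 0, 0))


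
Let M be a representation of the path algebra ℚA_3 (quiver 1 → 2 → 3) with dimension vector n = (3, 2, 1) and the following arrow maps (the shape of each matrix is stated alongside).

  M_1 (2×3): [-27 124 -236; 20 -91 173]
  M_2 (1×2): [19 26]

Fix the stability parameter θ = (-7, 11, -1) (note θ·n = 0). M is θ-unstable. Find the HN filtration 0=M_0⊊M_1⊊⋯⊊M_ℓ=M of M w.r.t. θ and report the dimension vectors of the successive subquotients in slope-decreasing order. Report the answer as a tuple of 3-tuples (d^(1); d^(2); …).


Interval decomposition of M: I[1,1], I[1,2], I[1,3].
HN type (ℓ=3): μ^(1)=11; μ^(2)=5; μ^(3)=-7

((0, 1, 0); (0, 1, 1); (3, 0, 0))


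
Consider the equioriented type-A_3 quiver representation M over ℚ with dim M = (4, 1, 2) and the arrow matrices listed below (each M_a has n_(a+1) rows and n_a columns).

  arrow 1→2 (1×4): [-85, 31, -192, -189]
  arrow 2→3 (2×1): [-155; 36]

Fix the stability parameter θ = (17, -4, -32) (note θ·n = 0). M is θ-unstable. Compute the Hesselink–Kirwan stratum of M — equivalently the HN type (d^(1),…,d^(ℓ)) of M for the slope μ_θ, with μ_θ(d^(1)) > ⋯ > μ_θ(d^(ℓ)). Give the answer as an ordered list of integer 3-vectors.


Barcode: M ≅ I[1,1]^3, I[1,3], I[3,3]. HN layers by μ_θ (3 steps, strictly decreasing):
  μ^(1)=17; μ^(2)=-19/3; μ^(3)=-32

((3, 0, 0); (1, 1, 1); (0, 0, 1))


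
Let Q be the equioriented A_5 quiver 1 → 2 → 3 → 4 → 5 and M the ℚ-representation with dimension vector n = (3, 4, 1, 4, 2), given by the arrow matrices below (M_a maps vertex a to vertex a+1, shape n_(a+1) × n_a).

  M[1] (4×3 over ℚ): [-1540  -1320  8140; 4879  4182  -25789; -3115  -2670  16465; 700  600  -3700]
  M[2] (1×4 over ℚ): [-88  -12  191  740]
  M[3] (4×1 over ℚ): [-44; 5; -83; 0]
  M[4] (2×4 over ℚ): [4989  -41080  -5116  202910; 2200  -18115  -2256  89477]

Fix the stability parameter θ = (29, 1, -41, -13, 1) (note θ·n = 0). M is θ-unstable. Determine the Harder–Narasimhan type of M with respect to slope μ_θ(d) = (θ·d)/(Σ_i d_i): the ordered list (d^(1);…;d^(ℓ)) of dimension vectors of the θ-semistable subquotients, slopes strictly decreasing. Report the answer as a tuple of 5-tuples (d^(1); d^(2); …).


Barcode: M ≅ I[1,1]^2, I[1,5], I[2,2]^3, I[4,4]^2, I[4,5]. HN layers by μ_θ (4 steps, strictly decreasing):
  μ^(1)=29; μ^(2)=1; μ^(3)=-6; μ^(4)=-13

((2, 0, 0, 0, 0); (0, 3, 0, 0, 2); (1, 1, 1, 1, 0); (0, 0, 0, 3, 0))


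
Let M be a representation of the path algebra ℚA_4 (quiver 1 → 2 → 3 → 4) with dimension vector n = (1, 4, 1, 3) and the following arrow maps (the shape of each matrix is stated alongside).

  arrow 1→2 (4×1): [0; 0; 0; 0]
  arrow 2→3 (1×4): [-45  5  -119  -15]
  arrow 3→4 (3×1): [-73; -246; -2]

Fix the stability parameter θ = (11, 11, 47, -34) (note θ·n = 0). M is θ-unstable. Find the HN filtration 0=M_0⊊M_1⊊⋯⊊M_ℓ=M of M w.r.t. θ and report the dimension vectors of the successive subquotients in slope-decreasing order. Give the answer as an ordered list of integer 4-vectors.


Via rank(M_{q-1}∘⋯∘M_p): M ≅ I[1,1], I[2,2]^3, I[2,4], I[4,4]^2.
μ_θ-semistable layers: μ^(1)=11; μ^(2)=8; μ^(3)=-34

((1, 3, 0, 0); (0, 1, 1, 1); (0, 0, 0, 2))


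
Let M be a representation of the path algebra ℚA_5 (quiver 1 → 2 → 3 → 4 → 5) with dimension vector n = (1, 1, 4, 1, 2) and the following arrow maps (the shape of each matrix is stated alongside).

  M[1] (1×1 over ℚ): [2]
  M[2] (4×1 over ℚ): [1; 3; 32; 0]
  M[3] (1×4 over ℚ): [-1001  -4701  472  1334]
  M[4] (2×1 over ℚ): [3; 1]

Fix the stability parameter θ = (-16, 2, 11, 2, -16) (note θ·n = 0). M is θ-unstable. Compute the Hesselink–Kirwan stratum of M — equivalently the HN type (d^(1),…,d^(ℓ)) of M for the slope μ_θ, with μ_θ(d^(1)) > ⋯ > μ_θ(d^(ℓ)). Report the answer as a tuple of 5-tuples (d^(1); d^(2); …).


Interval decomposition of M: I[1,3], I[3,3]^2, I[3,5], I[5,5].
HN type (ℓ=4): μ^(1)=11; μ^(2)=2; μ^(3)=-1; μ^(4)=-16

((0, 0, 3, 0, 0); (0, 1, 0, 0, 0); (0, 0, 1, 1, 1); (1, 0, 0, 0, 1))


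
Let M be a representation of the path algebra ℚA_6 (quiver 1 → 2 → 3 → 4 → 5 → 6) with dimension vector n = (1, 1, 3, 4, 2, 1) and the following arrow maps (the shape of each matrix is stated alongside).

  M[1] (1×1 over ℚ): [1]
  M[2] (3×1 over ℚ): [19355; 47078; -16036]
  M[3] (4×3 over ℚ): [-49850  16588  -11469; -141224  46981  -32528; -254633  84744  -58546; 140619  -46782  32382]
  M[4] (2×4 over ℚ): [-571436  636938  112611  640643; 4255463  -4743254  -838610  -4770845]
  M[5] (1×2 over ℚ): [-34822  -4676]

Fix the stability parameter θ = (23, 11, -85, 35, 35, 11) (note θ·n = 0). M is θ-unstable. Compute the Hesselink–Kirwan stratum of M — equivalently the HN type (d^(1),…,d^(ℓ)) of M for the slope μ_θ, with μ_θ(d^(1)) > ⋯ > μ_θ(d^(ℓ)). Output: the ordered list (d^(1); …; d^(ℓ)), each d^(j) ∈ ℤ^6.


Via rank(M_{q-1}∘⋯∘M_p): M ≅ I[1,6], I[3,4], I[3,5], I[4,4].
μ_θ-semistable layers: μ^(1)=35; μ^(2)=27; μ^(3)=-17; μ^(4)=-85

((0, 0, 0, 3, 1, 0); (0, 0, 0, 1, 1, 1); (1, 1, 1, 0, 0, 0); (0, 0, 2, 0, 0, 0))


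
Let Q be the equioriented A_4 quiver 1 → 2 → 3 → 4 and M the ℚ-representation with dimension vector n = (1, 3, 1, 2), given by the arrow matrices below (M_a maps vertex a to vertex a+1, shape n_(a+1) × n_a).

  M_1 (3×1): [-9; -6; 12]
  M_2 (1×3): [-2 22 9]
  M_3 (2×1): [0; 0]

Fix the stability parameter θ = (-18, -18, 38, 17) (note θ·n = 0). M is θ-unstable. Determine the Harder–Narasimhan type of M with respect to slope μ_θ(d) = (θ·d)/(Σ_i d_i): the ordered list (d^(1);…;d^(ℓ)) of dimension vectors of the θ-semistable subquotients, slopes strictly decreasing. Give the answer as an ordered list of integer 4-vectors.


Via rank(M_{q-1}∘⋯∘M_p): M ≅ I[1,3], I[2,2]^2, I[4,4]^2.
μ_θ-semistable layers: μ^(1)=38; μ^(2)=17; μ^(3)=-18

((0, 0, 1, 0); (0, 0, 0, 2); (1, 3, 0, 0))


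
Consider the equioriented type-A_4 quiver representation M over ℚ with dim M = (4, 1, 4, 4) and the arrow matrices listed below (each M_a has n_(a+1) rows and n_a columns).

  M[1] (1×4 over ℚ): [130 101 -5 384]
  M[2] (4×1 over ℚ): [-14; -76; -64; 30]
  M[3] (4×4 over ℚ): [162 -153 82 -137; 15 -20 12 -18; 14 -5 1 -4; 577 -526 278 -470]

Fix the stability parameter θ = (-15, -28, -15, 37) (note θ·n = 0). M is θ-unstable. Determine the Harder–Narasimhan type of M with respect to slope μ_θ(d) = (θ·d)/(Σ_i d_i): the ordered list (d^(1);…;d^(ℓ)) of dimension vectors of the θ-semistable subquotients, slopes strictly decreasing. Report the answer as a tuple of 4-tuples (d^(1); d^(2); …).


Via rank(M_{q-1}∘⋯∘M_p): M ≅ I[1,1]^3, I[1,4], I[3,3], I[3,4]^2, I[4,4].
μ_θ-semistable layers: μ^(1)=37; μ^(2)=-15; μ^(3)=-43/2

((0, 0, 0, 4); (3, 0, 4, 0); (1, 1, 0, 0))


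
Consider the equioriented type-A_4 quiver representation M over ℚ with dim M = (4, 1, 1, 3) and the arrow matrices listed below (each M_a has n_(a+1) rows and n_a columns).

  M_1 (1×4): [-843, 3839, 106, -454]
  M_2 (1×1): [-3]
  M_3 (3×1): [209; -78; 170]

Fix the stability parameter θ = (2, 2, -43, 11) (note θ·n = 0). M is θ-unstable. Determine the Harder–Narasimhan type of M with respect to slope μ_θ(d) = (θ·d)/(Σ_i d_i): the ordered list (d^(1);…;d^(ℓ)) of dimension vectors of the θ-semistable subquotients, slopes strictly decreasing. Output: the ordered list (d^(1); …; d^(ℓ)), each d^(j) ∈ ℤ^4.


Barcode: M ≅ I[1,1]^3, I[1,4], I[4,4]^2. HN layers by μ_θ (3 steps, strictly decreasing):
  μ^(1)=11; μ^(2)=2; μ^(3)=-13

((0, 0, 0, 3); (3, 0, 0, 0); (1, 1, 1, 0))


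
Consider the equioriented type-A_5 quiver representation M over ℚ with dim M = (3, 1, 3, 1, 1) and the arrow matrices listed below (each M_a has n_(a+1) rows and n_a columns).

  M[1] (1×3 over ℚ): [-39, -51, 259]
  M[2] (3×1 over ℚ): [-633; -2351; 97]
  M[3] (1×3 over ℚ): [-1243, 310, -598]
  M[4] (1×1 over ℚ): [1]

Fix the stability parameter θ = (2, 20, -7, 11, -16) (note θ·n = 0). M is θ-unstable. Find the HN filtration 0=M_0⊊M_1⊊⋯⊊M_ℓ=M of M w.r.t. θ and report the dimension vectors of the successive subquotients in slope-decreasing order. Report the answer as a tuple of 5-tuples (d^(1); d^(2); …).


Barcode: M ≅ I[1,1]^2, I[1,5], I[3,3]^2. HN layers by μ_θ (2 steps, strictly decreasing):
  μ^(1)=2; μ^(2)=-7

((3, 1, 1, 1, 1); (0, 0, 2, 0, 0))


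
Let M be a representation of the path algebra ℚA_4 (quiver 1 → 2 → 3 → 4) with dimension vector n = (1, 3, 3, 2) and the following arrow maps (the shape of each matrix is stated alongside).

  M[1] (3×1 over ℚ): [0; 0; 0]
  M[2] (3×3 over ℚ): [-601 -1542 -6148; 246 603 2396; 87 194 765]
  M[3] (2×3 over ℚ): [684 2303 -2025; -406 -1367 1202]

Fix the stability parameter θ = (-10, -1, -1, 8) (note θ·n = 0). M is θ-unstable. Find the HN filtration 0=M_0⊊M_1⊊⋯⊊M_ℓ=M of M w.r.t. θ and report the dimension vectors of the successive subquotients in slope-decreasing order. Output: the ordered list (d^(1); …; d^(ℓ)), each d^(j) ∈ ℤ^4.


Via rank(M_{q-1}∘⋯∘M_p): M ≅ I[1,1], I[2,3], I[2,4]^2.
μ_θ-semistable layers: μ^(1)=8; μ^(2)=-1; μ^(3)=-10

((0, 0, 0, 2); (0, 3, 3, 0); (1, 0, 0, 0))


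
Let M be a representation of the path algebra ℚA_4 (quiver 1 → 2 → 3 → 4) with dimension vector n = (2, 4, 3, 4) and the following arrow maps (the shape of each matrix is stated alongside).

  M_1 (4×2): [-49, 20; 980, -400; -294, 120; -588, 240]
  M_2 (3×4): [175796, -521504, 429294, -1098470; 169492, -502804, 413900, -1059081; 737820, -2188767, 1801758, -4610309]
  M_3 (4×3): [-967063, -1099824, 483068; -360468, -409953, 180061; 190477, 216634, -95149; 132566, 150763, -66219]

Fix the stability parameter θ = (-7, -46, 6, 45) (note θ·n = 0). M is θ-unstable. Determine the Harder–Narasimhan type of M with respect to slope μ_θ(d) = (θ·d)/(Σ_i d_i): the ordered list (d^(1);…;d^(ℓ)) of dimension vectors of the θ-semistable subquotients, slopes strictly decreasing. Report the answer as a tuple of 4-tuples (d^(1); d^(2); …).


Interval decomposition of M: I[1,1], I[1,2], I[2,4]^3, I[4,4].
HN type (ℓ=5): μ^(1)=45; μ^(2)=6; μ^(3)=-7; μ^(4)=-53/2; μ^(5)=-46

((0, 0, 0, 4); (0, 0, 3, 0); (1, 0, 0, 0); (1, 1, 0, 0); (0, 3, 0, 0))


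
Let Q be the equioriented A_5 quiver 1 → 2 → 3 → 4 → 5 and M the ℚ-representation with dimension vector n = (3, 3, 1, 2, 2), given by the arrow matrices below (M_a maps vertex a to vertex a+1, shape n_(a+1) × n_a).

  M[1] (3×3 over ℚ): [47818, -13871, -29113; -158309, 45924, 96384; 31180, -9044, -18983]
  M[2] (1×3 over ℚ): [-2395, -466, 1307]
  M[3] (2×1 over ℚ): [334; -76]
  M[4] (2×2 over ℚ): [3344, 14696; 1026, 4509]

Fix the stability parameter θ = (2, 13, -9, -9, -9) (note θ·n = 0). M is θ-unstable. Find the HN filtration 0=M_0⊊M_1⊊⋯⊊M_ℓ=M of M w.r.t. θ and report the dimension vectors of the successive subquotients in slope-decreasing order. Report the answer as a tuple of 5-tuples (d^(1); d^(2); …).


Via rank(M_{q-1}∘⋯∘M_p): M ≅ I[1,2]^2, I[1,4], I[4,5], I[5,5].
μ_θ-semistable layers: μ^(1)=13; μ^(2)=2; μ^(3)=-3/4; μ^(4)=-9

((0, 2, 0, 0, 0); (2, 0, 0, 0, 0); (1, 1, 1, 1, 0); (0, 0, 0, 1, 2))


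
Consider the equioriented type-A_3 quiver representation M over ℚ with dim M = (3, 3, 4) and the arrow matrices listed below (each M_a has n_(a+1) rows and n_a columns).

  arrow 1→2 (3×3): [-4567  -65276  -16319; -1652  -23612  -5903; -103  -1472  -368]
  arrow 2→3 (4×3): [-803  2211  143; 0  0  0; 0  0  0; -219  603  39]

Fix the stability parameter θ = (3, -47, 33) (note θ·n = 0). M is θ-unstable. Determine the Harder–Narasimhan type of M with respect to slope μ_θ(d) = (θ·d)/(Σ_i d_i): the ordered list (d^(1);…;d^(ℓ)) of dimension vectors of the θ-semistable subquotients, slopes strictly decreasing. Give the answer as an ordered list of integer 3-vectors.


Via rank(M_{q-1}∘⋯∘M_p): M ≅ I[1,1], I[1,2]^2, I[2,3], I[3,3]^3.
μ_θ-semistable layers: μ^(1)=33; μ^(2)=3; μ^(3)=-22; μ^(4)=-47

((0, 0, 4); (1, 0, 0); (2, 2, 0); (0, 1, 0))


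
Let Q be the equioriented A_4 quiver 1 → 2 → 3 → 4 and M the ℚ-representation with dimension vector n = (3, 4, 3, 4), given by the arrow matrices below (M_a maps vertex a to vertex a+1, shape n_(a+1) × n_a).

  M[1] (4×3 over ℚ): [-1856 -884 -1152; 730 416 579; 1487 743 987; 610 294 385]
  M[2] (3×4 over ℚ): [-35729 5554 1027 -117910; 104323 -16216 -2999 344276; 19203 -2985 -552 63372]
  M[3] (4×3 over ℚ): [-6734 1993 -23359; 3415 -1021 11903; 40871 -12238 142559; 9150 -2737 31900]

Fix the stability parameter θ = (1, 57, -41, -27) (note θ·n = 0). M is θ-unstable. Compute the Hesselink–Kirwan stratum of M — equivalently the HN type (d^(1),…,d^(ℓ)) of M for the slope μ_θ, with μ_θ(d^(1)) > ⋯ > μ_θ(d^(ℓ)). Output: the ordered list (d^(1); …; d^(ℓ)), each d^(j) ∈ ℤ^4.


Interval decomposition of M: I[1,4]^3, I[2,2], I[4,4].
HN type (ℓ=3): μ^(1)=57; μ^(2)=-5/2; μ^(3)=-27

((0, 1, 0, 0); (3, 3, 3, 3); (0, 0, 0, 1))


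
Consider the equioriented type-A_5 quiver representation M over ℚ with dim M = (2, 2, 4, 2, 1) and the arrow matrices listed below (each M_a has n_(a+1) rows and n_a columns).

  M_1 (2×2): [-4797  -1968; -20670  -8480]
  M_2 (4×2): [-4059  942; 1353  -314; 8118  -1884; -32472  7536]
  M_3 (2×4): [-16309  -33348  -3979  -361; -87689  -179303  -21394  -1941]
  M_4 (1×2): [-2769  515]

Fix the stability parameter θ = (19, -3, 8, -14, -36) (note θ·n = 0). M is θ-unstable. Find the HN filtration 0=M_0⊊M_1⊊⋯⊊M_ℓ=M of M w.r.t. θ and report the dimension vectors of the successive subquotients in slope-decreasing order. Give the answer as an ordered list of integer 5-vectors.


Interval decomposition of M: I[1,1], I[1,5], I[2,2], I[3,3]^2, I[3,4].
HN type (ℓ=4): μ^(1)=19; μ^(2)=8; μ^(3)=-3; μ^(4)=-26/5

((1, 0, 0, 0, 0); (0, 0, 2, 0, 0); (0, 1, 1, 1, 0); (1, 1, 1, 1, 1))


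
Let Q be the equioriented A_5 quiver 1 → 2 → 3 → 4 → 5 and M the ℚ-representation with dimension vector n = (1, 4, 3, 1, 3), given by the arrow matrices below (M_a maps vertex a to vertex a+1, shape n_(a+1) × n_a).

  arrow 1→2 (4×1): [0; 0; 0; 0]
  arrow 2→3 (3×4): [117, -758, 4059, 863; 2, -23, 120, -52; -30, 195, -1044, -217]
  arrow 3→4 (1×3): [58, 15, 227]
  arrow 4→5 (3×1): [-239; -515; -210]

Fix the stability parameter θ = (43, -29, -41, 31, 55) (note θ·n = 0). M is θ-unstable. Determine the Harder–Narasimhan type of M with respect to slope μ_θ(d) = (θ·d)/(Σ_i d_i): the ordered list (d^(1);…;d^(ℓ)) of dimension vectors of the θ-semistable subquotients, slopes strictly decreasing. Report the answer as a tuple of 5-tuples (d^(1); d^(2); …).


Interval decomposition of M: I[1,1], I[2,2], I[2,3]^2, I[2,5], I[5,5]^2.
HN type (ℓ=5): μ^(1)=55; μ^(2)=43; μ^(3)=31; μ^(4)=-29; μ^(5)=-35

((0, 0, 0, 0, 3); (1, 0, 0, 0, 0); (0, 0, 0, 1, 0); (0, 1, 0, 0, 0); (0, 3, 3, 0, 0))


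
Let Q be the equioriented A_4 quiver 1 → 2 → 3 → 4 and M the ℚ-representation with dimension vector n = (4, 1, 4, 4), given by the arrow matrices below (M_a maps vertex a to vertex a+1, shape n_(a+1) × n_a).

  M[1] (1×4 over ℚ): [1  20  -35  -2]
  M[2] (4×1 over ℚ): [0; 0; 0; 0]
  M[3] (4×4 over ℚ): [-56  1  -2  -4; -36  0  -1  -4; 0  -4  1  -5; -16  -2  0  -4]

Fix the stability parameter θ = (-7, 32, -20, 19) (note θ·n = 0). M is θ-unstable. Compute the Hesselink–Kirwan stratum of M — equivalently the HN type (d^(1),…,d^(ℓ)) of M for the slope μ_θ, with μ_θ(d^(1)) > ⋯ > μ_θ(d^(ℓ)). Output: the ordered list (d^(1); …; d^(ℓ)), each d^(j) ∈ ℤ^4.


Via rank(M_{q-1}∘⋯∘M_p): M ≅ I[1,1]^3, I[1,2], I[3,3], I[3,4]^3, I[4,4].
μ_θ-semistable layers: μ^(1)=32; μ^(2)=19; μ^(3)=-7; μ^(4)=-20

((0, 1, 0, 0); (0, 0, 0, 4); (4, 0, 0, 0); (0, 0, 4, 0))


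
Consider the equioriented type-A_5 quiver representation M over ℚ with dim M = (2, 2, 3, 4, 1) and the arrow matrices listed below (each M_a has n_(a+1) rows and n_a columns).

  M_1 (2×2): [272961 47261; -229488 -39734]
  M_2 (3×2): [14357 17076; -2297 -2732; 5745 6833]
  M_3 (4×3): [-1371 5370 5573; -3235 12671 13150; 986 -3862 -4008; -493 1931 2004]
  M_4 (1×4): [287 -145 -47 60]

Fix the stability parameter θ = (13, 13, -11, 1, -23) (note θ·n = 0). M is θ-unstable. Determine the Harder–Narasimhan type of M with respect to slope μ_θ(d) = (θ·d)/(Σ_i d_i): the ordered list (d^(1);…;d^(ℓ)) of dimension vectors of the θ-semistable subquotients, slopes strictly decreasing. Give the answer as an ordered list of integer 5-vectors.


Barcode: M ≅ I[1,3], I[1,5], I[3,4], I[4,4]^2. HN layers by μ_θ (4 steps, strictly decreasing):
  μ^(1)=5; μ^(2)=1; μ^(3)=-7/5; μ^(4)=-11

((1, 1, 1, 0, 0); (0, 0, 0, 3, 0); (1, 1, 1, 1, 1); (0, 0, 1, 0, 0))


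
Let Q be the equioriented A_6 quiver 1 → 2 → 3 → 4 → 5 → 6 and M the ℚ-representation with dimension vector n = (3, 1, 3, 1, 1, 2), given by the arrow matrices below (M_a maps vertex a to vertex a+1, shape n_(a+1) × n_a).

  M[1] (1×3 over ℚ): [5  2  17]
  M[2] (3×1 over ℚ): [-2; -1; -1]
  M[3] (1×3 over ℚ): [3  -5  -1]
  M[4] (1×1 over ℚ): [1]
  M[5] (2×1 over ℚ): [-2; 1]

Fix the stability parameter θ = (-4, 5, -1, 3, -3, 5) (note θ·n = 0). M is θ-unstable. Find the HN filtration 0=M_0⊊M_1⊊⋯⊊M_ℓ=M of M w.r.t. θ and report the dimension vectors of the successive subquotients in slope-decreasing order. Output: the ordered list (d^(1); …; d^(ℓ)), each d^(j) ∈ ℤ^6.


Interval decomposition of M: I[1,1]^2, I[1,3], I[3,3], I[3,6], I[6,6].
HN type (ℓ=5): μ^(1)=5; μ^(2)=2; μ^(3)=0; μ^(4)=-1; μ^(5)=-4

((0, 0, 0, 0, 0, 2); (0, 1, 1, 0, 0, 0); (0, 0, 0, 1, 1, 0); (0, 0, 2, 0, 0, 0); (3, 0, 0, 0, 0, 0))


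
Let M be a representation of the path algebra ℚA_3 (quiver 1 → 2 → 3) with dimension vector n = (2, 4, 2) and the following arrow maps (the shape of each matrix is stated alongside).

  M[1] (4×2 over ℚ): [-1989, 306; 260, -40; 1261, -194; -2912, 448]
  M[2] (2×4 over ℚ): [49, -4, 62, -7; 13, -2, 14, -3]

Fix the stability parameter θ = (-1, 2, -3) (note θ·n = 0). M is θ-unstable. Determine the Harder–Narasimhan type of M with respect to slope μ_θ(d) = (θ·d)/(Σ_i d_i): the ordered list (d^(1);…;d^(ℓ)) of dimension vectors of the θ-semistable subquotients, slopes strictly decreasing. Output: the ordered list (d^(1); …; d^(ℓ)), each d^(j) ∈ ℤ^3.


Barcode: M ≅ I[1,1], I[1,3], I[2,2]^2, I[2,3]. HN layers by μ_θ (3 steps, strictly decreasing):
  μ^(1)=2; μ^(2)=-1/2; μ^(3)=-1

((0, 2, 0); (0, 2, 2); (2, 0, 0))


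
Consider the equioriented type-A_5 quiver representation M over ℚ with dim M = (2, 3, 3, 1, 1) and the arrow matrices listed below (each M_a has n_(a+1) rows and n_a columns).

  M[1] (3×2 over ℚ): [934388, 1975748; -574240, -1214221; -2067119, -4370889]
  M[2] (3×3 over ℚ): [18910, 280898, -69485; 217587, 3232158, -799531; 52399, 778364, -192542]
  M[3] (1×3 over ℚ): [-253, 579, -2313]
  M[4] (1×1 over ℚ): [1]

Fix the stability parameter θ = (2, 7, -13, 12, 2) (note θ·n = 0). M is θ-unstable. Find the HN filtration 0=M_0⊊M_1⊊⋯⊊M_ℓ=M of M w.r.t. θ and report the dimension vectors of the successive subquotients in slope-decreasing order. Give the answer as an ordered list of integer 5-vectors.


Interval decomposition of M: I[1,2], I[1,5], I[2,3], I[3,3].
HN type (ℓ=5): μ^(1)=7; μ^(2)=2; μ^(3)=-4/3; μ^(4)=-3; μ^(5)=-13

((0, 1, 0, 1, 1); (1, 0, 0, 0, 0); (1, 1, 1, 0, 0); (0, 1, 1, 0, 0); (0, 0, 1, 0, 0))


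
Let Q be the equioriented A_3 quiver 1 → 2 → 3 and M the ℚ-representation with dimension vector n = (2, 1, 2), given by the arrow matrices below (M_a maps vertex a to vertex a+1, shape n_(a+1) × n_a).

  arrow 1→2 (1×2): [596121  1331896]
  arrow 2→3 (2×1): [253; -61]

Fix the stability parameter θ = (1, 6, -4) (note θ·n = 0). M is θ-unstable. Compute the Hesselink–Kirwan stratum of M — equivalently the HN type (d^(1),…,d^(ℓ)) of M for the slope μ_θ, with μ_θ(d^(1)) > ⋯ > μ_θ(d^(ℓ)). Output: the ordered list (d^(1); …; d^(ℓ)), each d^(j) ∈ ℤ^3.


Interval decomposition of M: I[1,1], I[1,3], I[3,3].
HN type (ℓ=2): μ^(1)=1; μ^(2)=-4

((2, 1, 1); (0, 0, 1))


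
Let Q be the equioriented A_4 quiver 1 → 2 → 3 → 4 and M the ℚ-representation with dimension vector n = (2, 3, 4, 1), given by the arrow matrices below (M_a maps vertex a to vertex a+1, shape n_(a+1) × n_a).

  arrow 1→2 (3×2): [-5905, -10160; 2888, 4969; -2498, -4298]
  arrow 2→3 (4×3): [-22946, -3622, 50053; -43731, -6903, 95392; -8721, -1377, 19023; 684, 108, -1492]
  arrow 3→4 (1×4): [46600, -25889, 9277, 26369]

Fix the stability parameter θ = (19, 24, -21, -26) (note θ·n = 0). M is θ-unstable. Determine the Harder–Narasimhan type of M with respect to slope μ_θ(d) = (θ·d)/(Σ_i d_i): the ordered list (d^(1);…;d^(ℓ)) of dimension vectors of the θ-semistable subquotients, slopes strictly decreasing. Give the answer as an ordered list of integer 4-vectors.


Via rank(M_{q-1}∘⋯∘M_p): M ≅ I[1,2], I[1,3], I[2,4], I[3,3]^2.
μ_θ-semistable layers: μ^(1)=24; μ^(2)=19; μ^(3)=22/3; μ^(4)=-23/3; μ^(5)=-21

((0, 1, 0, 0); (1, 0, 0, 0); (1, 1, 1, 0); (0, 1, 1, 1); (0, 0, 2, 0))


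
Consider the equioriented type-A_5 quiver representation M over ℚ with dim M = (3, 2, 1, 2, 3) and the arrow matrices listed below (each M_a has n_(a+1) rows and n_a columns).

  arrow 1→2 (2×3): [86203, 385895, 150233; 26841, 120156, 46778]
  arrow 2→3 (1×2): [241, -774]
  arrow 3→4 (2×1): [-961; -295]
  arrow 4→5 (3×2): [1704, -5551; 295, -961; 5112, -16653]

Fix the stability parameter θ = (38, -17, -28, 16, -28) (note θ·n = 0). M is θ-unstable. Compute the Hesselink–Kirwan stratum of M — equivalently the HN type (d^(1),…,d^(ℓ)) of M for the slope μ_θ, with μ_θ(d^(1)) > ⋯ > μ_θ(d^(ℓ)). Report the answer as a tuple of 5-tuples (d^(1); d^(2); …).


Barcode: M ≅ I[1,1], I[1,2], I[1,5], I[4,5], I[5,5]. HN layers by μ_θ (5 steps, strictly decreasing):
  μ^(1)=38; μ^(2)=21/2; μ^(3)=-19/5; μ^(4)=-6; μ^(5)=-28

((1, 0, 0, 0, 0); (1, 1, 0, 0, 0); (1, 1, 1, 1, 1); (0, 0, 0, 1, 1); (0, 0, 0, 0, 1))


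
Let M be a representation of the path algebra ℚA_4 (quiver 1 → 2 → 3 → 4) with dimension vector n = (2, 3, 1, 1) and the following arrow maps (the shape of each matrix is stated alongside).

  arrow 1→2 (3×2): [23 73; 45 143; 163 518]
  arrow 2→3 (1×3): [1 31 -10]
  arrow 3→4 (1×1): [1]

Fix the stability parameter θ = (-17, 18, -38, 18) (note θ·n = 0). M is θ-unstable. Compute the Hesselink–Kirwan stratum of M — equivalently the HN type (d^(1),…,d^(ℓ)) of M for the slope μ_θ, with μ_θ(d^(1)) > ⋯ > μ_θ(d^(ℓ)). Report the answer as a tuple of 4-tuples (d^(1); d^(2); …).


Barcode: M ≅ I[1,2], I[1,4], I[2,2]. HN layers by μ_θ (3 steps, strictly decreasing):
  μ^(1)=18; μ^(2)=-10; μ^(3)=-17

((0, 2, 0, 1); (0, 1, 1, 0); (2, 0, 0, 0))


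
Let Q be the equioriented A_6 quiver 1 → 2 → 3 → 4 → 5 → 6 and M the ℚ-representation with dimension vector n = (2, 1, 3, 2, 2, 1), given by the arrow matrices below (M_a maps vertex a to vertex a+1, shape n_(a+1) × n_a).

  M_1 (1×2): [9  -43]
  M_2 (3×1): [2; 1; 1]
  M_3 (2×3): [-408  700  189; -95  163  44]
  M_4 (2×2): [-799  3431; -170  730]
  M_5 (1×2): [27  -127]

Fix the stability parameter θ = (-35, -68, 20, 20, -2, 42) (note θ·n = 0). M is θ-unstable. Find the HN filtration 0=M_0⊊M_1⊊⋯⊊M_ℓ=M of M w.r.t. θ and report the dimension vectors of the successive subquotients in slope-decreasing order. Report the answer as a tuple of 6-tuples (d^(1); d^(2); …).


Interval decomposition of M: I[1,1], I[1,4], I[3,3], I[3,6], I[5,5].
HN type (ℓ=6): μ^(1)=42; μ^(2)=20; μ^(3)=38/3; μ^(4)=-2; μ^(5)=-35; μ^(6)=-103/2

((0, 0, 0, 0, 0, 1); (0, 0, 2, 1, 0, 0); (0, 0, 1, 1, 1, 0); (0, 0, 0, 0, 1, 0); (1, 0, 0, 0, 0, 0); (1, 1, 0, 0, 0, 0))


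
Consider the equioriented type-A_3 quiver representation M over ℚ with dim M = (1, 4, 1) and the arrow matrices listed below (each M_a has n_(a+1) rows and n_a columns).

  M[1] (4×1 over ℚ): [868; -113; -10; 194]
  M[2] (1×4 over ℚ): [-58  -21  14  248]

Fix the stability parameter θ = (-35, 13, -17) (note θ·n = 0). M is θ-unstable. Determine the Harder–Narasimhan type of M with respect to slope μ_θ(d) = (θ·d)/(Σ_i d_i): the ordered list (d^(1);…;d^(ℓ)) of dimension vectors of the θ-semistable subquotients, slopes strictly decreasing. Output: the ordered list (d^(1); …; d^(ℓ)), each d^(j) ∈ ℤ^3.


Via rank(M_{q-1}∘⋯∘M_p): M ≅ I[1,3], I[2,2]^3.
μ_θ-semistable layers: μ^(1)=13; μ^(2)=-2; μ^(3)=-35

((0, 3, 0); (0, 1, 1); (1, 0, 0))


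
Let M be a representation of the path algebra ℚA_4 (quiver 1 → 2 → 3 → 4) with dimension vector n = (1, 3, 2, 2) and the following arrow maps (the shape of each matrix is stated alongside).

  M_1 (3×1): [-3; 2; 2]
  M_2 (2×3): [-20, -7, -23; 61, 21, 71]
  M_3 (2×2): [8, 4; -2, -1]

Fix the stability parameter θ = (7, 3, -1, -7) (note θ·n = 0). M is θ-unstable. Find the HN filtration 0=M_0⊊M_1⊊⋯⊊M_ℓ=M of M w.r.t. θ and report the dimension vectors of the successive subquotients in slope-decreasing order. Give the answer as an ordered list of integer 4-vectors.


Barcode: M ≅ I[1,4], I[2,2], I[2,3], I[4,4]. HN layers by μ_θ (4 steps, strictly decreasing):
  μ^(1)=3; μ^(2)=1; μ^(3)=1/2; μ^(4)=-7

((0, 1, 0, 0); (0, 1, 1, 0); (1, 1, 1, 1); (0, 0, 0, 1))


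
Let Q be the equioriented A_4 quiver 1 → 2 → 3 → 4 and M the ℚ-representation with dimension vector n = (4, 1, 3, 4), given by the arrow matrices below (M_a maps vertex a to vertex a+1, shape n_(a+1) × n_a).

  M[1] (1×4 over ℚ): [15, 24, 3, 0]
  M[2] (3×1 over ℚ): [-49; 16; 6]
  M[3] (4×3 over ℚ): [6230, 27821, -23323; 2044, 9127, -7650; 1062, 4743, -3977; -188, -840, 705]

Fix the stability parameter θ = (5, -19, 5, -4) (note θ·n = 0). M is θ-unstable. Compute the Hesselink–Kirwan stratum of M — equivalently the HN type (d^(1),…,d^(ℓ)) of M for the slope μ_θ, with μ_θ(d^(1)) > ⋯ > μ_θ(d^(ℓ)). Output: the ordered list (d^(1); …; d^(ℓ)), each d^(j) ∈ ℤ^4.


Barcode: M ≅ I[1,1]^3, I[1,4], I[3,4]^2, I[4,4]. HN layers by μ_θ (4 steps, strictly decreasing):
  μ^(1)=5; μ^(2)=1/2; μ^(3)=-4; μ^(4)=-7

((3, 0, 0, 0); (0, 0, 3, 3); (0, 0, 0, 1); (1, 1, 0, 0))


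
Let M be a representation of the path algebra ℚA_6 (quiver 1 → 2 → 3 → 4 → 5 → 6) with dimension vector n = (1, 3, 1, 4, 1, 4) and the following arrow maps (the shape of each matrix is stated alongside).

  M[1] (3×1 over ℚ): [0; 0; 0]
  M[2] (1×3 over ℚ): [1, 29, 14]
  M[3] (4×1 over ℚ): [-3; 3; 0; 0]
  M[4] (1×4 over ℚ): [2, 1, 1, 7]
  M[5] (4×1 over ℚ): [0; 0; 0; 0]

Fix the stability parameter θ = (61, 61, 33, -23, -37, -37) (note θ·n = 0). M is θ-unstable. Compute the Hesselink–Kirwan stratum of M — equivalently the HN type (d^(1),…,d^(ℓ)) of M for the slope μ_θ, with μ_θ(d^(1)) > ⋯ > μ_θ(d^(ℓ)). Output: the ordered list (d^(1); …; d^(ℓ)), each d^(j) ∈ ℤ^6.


Via rank(M_{q-1}∘⋯∘M_p): M ≅ I[1,1], I[2,2]^2, I[2,5], I[4,4]^3, I[6,6]^4.
μ_θ-semistable layers: μ^(1)=61; μ^(2)=17/2; μ^(3)=-23; μ^(4)=-37

((1, 2, 0, 0, 0, 0); (0, 1, 1, 1, 1, 0); (0, 0, 0, 3, 0, 0); (0, 0, 0, 0, 0, 4))


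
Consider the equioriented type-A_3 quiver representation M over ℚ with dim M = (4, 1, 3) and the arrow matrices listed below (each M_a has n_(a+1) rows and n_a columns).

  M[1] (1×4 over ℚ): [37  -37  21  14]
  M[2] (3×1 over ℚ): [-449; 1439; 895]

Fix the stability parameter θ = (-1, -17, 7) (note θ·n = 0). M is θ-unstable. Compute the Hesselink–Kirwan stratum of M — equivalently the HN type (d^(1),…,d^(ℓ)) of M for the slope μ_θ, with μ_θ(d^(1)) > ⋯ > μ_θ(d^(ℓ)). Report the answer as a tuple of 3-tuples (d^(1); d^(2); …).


Interval decomposition of M: I[1,1]^3, I[1,3], I[3,3]^2.
HN type (ℓ=3): μ^(1)=7; μ^(2)=-1; μ^(3)=-9

((0, 0, 3); (3, 0, 0); (1, 1, 0))


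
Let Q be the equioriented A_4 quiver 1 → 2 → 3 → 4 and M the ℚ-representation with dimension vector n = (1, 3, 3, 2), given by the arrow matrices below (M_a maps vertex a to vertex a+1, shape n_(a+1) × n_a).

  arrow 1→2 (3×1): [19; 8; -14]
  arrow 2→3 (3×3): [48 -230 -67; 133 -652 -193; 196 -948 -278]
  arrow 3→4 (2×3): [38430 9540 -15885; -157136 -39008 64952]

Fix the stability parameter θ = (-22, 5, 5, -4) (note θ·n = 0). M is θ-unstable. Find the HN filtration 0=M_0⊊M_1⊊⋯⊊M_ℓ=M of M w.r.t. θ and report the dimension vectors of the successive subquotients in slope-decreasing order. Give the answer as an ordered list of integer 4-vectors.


Barcode: M ≅ I[1,3], I[2,2], I[2,3], I[3,4], I[4,4]. HN layers by μ_θ (4 steps, strictly decreasing):
  μ^(1)=5; μ^(2)=1/2; μ^(3)=-4; μ^(4)=-22

((0, 3, 2, 0); (0, 0, 1, 1); (0, 0, 0, 1); (1, 0, 0, 0))


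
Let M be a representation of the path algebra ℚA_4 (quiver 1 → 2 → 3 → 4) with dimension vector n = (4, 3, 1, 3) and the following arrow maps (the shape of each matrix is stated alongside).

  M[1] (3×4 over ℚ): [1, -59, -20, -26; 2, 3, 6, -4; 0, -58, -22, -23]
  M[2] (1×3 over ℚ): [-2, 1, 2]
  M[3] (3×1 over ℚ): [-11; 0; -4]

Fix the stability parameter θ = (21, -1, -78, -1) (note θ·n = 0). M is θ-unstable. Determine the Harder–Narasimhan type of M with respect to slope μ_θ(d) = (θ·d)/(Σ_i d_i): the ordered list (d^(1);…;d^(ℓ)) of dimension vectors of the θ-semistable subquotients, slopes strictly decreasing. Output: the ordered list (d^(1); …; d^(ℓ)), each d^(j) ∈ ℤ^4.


Barcode: M ≅ I[1,1], I[1,2]^2, I[1,4], I[4,4]^2. HN layers by μ_θ (4 steps, strictly decreasing):
  μ^(1)=21; μ^(2)=10; μ^(3)=-1; μ^(4)=-58/3

((1, 0, 0, 0); (2, 2, 0, 0); (0, 0, 0, 3); (1, 1, 1, 0))


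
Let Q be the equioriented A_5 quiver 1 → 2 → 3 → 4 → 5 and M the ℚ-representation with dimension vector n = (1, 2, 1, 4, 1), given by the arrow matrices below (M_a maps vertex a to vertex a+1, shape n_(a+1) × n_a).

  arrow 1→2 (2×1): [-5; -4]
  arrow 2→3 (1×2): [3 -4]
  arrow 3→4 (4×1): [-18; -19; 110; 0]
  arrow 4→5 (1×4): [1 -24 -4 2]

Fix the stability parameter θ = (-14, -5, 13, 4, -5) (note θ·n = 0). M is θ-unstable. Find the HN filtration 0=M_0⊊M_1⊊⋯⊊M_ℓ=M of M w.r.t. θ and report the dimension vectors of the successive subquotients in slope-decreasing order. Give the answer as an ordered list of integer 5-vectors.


Via rank(M_{q-1}∘⋯∘M_p): M ≅ I[1,5], I[2,2], I[4,4]^3.
μ_θ-semistable layers: μ^(1)=4; μ^(2)=-5; μ^(3)=-14

((0, 0, 1, 4, 1); (0, 2, 0, 0, 0); (1, 0, 0, 0, 0))


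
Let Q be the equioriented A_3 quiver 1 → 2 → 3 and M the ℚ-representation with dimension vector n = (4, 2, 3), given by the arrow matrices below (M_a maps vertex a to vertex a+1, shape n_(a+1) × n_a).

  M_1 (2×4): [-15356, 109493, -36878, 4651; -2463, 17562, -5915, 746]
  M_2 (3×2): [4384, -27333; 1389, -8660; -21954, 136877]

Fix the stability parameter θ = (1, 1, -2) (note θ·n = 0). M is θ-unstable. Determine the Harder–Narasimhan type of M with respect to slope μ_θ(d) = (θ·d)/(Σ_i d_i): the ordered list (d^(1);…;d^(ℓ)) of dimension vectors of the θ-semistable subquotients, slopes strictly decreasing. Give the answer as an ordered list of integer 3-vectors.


Interval decomposition of M: I[1,1]^2, I[1,3]^2, I[3,3].
HN type (ℓ=3): μ^(1)=1; μ^(2)=0; μ^(3)=-2

((2, 0, 0); (2, 2, 2); (0, 0, 1))


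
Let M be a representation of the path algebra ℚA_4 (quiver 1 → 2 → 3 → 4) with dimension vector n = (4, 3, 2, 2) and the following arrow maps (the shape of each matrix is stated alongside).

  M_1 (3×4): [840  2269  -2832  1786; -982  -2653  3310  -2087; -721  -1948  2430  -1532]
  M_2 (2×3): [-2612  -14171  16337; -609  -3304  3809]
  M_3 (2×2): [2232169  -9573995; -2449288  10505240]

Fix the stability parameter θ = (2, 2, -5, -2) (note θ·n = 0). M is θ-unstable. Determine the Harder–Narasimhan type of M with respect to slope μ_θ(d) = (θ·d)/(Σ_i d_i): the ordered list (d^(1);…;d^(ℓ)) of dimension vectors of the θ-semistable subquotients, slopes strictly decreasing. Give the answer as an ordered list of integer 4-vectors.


Barcode: M ≅ I[1,1], I[1,2], I[1,3], I[1,4], I[4,4]. HN layers by μ_θ (4 steps, strictly decreasing):
  μ^(1)=2; μ^(2)=-1/3; μ^(3)=-3/4; μ^(4)=-2

((2, 1, 0, 0); (1, 1, 1, 0); (1, 1, 1, 1); (0, 0, 0, 1))


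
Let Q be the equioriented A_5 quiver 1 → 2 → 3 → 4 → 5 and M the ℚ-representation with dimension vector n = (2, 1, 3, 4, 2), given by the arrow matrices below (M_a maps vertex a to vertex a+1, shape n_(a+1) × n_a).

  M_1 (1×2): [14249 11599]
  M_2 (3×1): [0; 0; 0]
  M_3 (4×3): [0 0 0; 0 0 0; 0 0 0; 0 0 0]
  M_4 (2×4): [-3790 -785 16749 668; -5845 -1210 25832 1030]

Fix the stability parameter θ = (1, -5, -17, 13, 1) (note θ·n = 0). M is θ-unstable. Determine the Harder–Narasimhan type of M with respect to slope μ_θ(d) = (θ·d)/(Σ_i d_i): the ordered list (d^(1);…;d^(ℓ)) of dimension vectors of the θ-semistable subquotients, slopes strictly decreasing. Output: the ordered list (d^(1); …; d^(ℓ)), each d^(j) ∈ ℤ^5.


Via rank(M_{q-1}∘⋯∘M_p): M ≅ I[1,1], I[1,2], I[3,3]^3, I[4,4]^2, I[4,5]^2.
μ_θ-semistable layers: μ^(1)=13; μ^(2)=7; μ^(3)=1; μ^(4)=-2; μ^(5)=-17

((0, 0, 0, 2, 0); (0, 0, 0, 2, 2); (1, 0, 0, 0, 0); (1, 1, 0, 0, 0); (0, 0, 3, 0, 0))


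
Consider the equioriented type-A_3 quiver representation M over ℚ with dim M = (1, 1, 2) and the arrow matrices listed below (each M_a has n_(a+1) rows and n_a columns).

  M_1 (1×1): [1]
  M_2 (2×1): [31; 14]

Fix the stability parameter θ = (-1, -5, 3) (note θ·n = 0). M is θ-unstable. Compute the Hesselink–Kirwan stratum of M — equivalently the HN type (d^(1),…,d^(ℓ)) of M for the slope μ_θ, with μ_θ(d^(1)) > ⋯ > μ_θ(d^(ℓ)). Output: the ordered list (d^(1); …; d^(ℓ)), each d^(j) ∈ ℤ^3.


Barcode: M ≅ I[1,3], I[3,3]. HN layers by μ_θ (2 steps, strictly decreasing):
  μ^(1)=3; μ^(2)=-3

((0, 0, 2); (1, 1, 0))


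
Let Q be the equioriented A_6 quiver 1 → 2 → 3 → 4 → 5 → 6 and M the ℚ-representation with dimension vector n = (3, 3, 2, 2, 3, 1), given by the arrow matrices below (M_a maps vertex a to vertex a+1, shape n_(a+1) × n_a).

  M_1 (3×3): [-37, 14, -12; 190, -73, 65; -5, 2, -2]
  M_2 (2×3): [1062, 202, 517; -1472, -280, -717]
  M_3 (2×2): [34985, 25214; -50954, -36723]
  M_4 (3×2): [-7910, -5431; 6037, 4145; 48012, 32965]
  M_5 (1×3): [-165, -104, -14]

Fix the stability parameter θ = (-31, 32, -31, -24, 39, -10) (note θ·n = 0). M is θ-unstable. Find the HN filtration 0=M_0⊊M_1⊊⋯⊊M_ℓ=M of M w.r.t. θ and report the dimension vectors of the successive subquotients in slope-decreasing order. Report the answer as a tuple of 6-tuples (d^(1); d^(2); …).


Via rank(M_{q-1}∘⋯∘M_p): M ≅ I[1,2], I[1,5], I[1,6], I[5,5].
μ_θ-semistable layers: μ^(1)=39; μ^(2)=32; μ^(3)=29/2; μ^(4)=-23/3; μ^(5)=-31

((0, 0, 0, 0, 2, 0); (0, 1, 0, 0, 0, 0); (0, 0, 0, 0, 1, 1); (0, 2, 2, 2, 0, 0); (3, 0, 0, 0, 0, 0))
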